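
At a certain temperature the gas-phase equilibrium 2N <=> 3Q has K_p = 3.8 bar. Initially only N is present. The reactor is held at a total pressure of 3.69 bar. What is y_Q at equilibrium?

y_Q = 0.573

Let X = conversion of N (basis 1 mol N); extent of reaction ξ = 0.5X.
Mole table: n_N = 1 − X; n_Q = 1.5X.
n_T = Σnᵢ = 1 + 0.5X.
Mole fractions y_i = n_i/n_T; K_p = p_Q^3 / (p_N^2) with p_i = y_i·P.
This yields a degree-3 equation in X; solving on (0,1), X = 0.472.
Then n_Q = 0.708, n_T = 1.24, so y_Q = 0.573.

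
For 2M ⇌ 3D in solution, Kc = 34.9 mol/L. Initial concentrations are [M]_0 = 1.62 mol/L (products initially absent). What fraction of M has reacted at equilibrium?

Let X = conversion of M; extent ξ = 1.62X/2 mol/L.
Concentrations: [M] = 1.62 − 1.62X; [D] = 2.43X.
Kc = [D]^3 / ([M]^2).
This equals 34.9 at X = 0.745 (the root in 0 < X < 1).

X = 0.745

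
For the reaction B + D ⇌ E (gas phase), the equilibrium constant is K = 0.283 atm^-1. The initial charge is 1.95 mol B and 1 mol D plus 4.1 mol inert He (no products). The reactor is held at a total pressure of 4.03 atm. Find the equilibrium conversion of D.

X = 0.224

Basis: 1 mol D initially; let X = conversion of D. Extent ξ = X.
Mole table: n_B = 1.95 − X; n_D = 1 − X; n_E = X; n_I = 4.1 (inert).
Summing: n_T = 7.05 − X.
With p_i = (n_i/n_T)P, K = p_E / (p_B p_D).
Substituting and setting equal to 0.283 atm^-1 gives a polynomial in X; the root in (0,1) is X = 0.224.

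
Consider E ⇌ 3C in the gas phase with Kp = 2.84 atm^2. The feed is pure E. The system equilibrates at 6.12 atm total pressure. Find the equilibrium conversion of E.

Take 1 mol E as basis and let X be its fractional conversion, so ξ = X.
Moles: n_E = 1 − X; n_C = 3X.
n_T = Σnᵢ = 1 + 2X.
y_i = n_i/n_T, p_i = y_i·P. Kp = p_C^3 / (p_E).
Equating to 2.84 atm^2 and solving on 0 < X < 1: X = 0.160.

X = 0.160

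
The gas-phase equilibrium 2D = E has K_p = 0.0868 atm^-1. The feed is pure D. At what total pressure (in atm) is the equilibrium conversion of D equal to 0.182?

P = 1.42 atm

Take 1 mol D as basis and let X be its fractional conversion, so ξ = 0.5X.
At extent ξ: n_D = 1 − X; n_E = 0.5X.
n_T = Σnᵢ = 1 − 0.5X.
K_p = p_E / (p_D^2) with p_i = (n_i/n_T)·P.
At X = 0.182: the mole-fraction product g(X) = Π y_i^ν_i = 0.1236. Since K_p = g(X)·P^{-1}, P = (g/K_p)^(1/1) = (0.1236/0.0868)^(1/1) = 1.42 atm.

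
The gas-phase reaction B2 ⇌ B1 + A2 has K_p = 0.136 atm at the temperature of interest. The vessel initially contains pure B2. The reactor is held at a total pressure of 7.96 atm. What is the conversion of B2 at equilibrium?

X = 0.130

Let X = conversion of B2 (basis 1 mol B2); extent of reaction ξ = X.
Moles: n_B2 = 1 − X; n_B1 = X; n_A2 = X.
Summing: n_T = 1 + X.
With p_i = (n_i/n_T)P, K_p = p_B1 p_A2 / (p_B2).
Setting this equal to 0.136 atm and taking the physical root (0 < X < 1) gives X = 0.130.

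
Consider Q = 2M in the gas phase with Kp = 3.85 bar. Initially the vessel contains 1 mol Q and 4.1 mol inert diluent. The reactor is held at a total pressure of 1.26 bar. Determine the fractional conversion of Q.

X = 0.843

Let X = conversion of Q (basis 1 mol Q); extent of reaction ξ = X.
Mole table: n_Q = 1 − X; n_M = 2X; n_I = 4.1 (inert).
n_T = Σnᵢ = 5.1 + X.
y_i = n_i/n_T, p_i = y_i·P. Kp = p_M^2 / (p_Q).
This yields a degree-2 equation in X; solving on (0,1), X = 0.843.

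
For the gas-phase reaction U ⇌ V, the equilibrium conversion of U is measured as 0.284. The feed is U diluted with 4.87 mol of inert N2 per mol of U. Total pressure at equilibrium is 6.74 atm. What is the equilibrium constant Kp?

Basis: 1 mol U initially; let X = conversion of U. Extent ξ = X.
At extent ξ: n_U = 1 − X; n_V = X; n_I = 4.87 (inert).
n_T stays at 5.87 (no change in mole number).
At X = 0.284: n_U = 0.716, n_V = 0.284, n_T = 5.87.
p_i = (n_i/n_T)·P. Kp = p_V / (p_U) = 0.397.

Kp = 0.397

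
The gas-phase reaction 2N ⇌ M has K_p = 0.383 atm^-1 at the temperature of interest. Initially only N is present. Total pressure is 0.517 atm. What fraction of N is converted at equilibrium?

X = 0.253

Basis: 1 mol N initially; let X = conversion of N. Extent ξ = 0.5X.
Moles: n_N = 1 − X; n_M = 0.5X.
n_T = Σnᵢ = 1 − 0.5X.
y_i = n_i/n_T, p_i = y_i·P. K_p = p_M / (p_N^2).
Substituting and setting equal to 0.383 atm^-1 gives a polynomial in X; the root in (0,1) is X = 0.253.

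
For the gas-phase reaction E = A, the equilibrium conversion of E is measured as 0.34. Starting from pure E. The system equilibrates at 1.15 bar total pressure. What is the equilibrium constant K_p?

Let X = conversion of E (basis 1 mol E); extent of reaction ξ = X.
Species balance: n_E = 1 − X; n_A = X.
Total moles n_T = 1 (Δν = 0, constant).
At X = 0.34: n_E = 0.66, n_A = 0.34, n_T = 1.
p_i = (n_i/n_T)·P. K_p = p_A / (p_E) = 0.515.

K_p = 0.515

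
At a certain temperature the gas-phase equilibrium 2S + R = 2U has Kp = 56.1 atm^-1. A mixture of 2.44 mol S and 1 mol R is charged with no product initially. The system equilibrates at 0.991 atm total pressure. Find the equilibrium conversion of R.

X = 0.812

Let X = conversion of R (basis 1 mol R); extent of reaction ξ = X.
Moles: n_S = 2.44 − 2X; n_R = 1 − X; n_U = 2X.
Total moles n_T = 3.44 − X.
Mole fractions y_i = n_i/n_T; Kp = p_U^2 / (p_S^2 p_R) with p_i = y_i·P.
Equating to 56.1 atm^-1 and solving on 0 < X < 1: X = 0.812.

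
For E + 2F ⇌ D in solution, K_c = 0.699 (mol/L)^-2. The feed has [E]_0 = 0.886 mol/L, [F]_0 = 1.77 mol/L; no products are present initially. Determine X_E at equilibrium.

Let X = conversion of E; extent ξ = 0.886·X mol/L.
Concentrations: [E] = 0.886 − 0.886X; [F] = 1.77 − 1.77X; [D] = 0.886X.
K_c = [D] / ([E] [F]^2).
Solving K_c = 0.699 for X ∈ (0,1): X = 0.422.

X = 0.422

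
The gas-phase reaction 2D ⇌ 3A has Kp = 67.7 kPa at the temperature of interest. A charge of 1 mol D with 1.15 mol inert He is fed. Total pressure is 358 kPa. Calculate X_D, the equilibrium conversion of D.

X = 0.372

Take 1 mol D as basis and let X be its fractional conversion, so ξ = 0.5X.
At extent ξ: n_D = 1 − X; n_A = 1.5X; n_I = 1.15 (inert).
Summing: n_T = 2.15 + 0.5X.
Mole fractions y_i = n_i/n_T; Kp = p_A^3 / (p_D^2) with p_i = y_i·P.
Setting this equal to 67.7 kPa and taking the physical root (0 < X < 1) gives X = 0.372.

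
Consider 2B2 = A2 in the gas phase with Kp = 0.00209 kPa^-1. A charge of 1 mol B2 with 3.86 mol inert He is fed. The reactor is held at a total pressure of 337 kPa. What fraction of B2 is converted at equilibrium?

X = 0.193

Take 1 mol B2 as basis and let X be its fractional conversion, so ξ = 0.5X.
Species balance: n_B2 = 1 − X; n_A2 = 0.5X; n_I = 3.86 (inert).
Summing: n_T = 4.86 − 0.5X.
With p_i = (n_i/n_T)P, Kp = p_A2 / (p_B2^2).
Substituting and setting equal to 0.00209 kPa^-1 gives a polynomial in X; the root in (0,1) is X = 0.193.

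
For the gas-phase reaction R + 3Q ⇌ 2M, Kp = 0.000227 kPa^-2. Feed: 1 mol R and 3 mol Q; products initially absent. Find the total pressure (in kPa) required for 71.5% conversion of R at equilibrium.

Take 1 mol R as basis and let X be its fractional conversion, so ξ = X.
Species balance: n_R = 1 − X; n_Q = 3 − 3X; n_M = 2X.
n_T = Σnᵢ = 4 − 2X.
Kp = p_M^2 / (p_R p_Q^3) with p_i = (n_i/n_T)·P.
At X = 0.715: the mole-fraction product g(X) = Π y_i^ν_i = 75.82. Since Kp = g(X)·P^{-2}, P = (g/Kp)^(1/2) = (75.82/0.000227)^(1/2) = 578 kPa.

P = 578 kPa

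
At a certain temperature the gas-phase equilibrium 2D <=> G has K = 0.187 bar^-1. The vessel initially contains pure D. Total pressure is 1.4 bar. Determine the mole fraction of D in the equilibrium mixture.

y_D = 0.823

Basis: 1 mol D initially; let X = conversion of D. Extent ξ = 0.5X.
Mole table: n_D = 1 − X; n_G = 0.5X.
Total moles n_T = 1 − 0.5X.
y_i = n_i/n_T, p_i = y_i·P. K = p_G / (p_D^2).
Equating to 0.187 bar^-1 and solving on 0 < X < 1: X = 0.301.
Then n_D = 0.699, n_T = 0.849, so y_D = 0.823.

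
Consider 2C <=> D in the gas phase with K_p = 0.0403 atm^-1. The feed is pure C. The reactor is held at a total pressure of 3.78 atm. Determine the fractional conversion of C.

X = 0.212

Let X = conversion of C (basis 1 mol C); extent of reaction ξ = 0.5X.
Species balance: n_C = 1 − X; n_D = 0.5X.
n_T = Σnᵢ = 1 − 0.5X.
y_i = n_i/n_T, p_i = y_i·P. K_p = p_D / (p_C^2).
Setting this equal to 0.0403 atm^-1 and taking the physical root (0 < X < 1) gives X = 0.212.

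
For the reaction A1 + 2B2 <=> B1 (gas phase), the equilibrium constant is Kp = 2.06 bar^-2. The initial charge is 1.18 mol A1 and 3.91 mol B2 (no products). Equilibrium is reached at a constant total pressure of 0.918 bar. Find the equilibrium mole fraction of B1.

Basis: 1.18 mol A1 initially; let X = conversion of A1. Extent ξ = 1.18X.
Mole table: n_A1 = 1.18 − 1.18X; n_B2 = 3.91 − 2.36X; n_B1 = 1.18X.
Summing: n_T = 5.09 − 2.36X.
With p_i = (n_i/n_T)P, Kp = p_B1 / (p_A1 p_B2^2).
Substituting and setting equal to 2.06 bar^-2 gives a polynomial in X; the root in (0,1) is X = 0.463.
Then n_B1 = 0.546, n_T = 4, so y_B1 = 0.137.

y_B1 = 0.137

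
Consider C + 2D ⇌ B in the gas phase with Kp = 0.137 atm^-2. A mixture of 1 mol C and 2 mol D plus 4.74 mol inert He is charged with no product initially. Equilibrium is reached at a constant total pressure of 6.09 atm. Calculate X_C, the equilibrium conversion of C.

X = 0.196

Let X = conversion of C (basis 1 mol C); extent of reaction ξ = X.
At extent ξ: n_C = 1 − X; n_D = 2 − 2X; n_B = X; n_I = 4.74 (inert).
n_T = Σnᵢ = 7.74 − 2X.
With p_i = (n_i/n_T)P, Kp = p_B / (p_C p_D^2).
Setting this equal to 0.137 atm^-2 and taking the physical root (0 < X < 1) gives X = 0.196.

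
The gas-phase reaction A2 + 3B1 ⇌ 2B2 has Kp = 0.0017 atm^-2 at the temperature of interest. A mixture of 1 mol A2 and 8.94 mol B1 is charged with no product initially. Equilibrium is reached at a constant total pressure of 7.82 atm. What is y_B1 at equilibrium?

y_B1 = 0.858

Let X = conversion of A2 (basis 1 mol A2); extent of reaction ξ = X.
Mole table: n_A2 = 1 − X; n_B1 = 8.94 − 3X; n_B2 = 2X.
n_T = Σnᵢ = 9.94 − 2X.
Mole fractions y_i = n_i/n_T; Kp = p_B2^2 / (p_A2 p_B1^3) with p_i = y_i·P.
Equating to 0.0017 atm^-2 and solving on 0 < X < 1: X = 0.322.
Then n_B1 = 7.98, n_T = 9.3, so y_B1 = 0.858.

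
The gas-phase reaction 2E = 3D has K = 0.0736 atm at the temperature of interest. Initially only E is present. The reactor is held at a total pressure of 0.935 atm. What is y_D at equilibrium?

y_D = 0.329

Let X = conversion of E (basis 1 mol E); extent of reaction ξ = 0.5X.
Species balance: n_E = 1 − X; n_D = 1.5X.
n_T = Σnᵢ = 1 + 0.5X.
Mole fractions y_i = n_i/n_T; K = p_D^3 / (p_E^2) with p_i = y_i·P.
Equating to 0.0736 atm and solving on 0 < X < 1: X = 0.246.
Then n_D = 0.369, n_T = 1.12, so y_D = 0.329.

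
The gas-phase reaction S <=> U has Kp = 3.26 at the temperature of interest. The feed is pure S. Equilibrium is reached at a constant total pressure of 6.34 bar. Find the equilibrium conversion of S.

X = 0.765

Let X = conversion of S (basis 1 mol S); extent of reaction ξ = X.
Mole table: n_S = 1 − X; n_U = X.
n_T stays at 1 (no change in mole number).
With p_i = (n_i/n_T)P, Kp = p_U / (p_S).
Equating to 3.26 and solving on 0 < X < 1: X = 0.765.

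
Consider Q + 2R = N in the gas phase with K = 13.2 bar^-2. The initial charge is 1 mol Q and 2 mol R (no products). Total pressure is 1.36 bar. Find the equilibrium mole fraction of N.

Take 1 mol Q as basis and let X be its fractional conversion, so ξ = X.
At extent ξ: n_Q = 1 − X; n_R = 2 − 2X; n_N = X.
Total moles n_T = 3 − 2X.
With p_i = (n_i/n_T)P, K = p_N / (p_Q p_R^2).
This yields a degree-3 equation in X; solving on (0,1), X = 0.740.
Then n_N = 0.74, n_T = 1.52, so y_N = 0.487.

y_N = 0.487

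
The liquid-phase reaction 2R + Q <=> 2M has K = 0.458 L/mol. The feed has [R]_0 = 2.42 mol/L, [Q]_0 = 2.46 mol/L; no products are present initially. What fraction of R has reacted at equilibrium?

Let X = conversion of R; extent ξ = 2.42X/2 mol/L.
Concentrations: [R] = 2.42 − 2.42X; [Q] = 2.46 − 1.21X; [M] = 2.42X.
K = [M]^2 / ([R]^2 [Q]).
Solving K = 0.458 for X ∈ (0,1): X = 0.481.

X = 0.481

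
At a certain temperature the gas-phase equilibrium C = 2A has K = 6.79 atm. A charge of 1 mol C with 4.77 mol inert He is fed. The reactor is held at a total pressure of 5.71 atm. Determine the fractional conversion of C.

X = 0.727

Take 1 mol C as basis and let X be its fractional conversion, so ξ = X.
Species balance: n_C = 1 − X; n_A = 2X; n_I = 4.77 (inert).
Summing: n_T = 5.77 + X.
Mole fractions y_i = n_i/n_T; K = p_A^2 / (p_C) with p_i = y_i·P.
Equating to 6.79 atm and solving on 0 < X < 1: X = 0.727.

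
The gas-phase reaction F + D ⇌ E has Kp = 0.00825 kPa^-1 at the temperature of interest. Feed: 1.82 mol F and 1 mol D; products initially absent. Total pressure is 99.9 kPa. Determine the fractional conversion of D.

X = 0.330

Let X = conversion of D (basis 1 mol D); extent of reaction ξ = X.
At extent ξ: n_F = 1.82 − X; n_D = 1 − X; n_E = X.
Total moles n_T = 2.82 − X.
y_i = n_i/n_T, p_i = y_i·P. Kp = p_E / (p_F p_D).
Substituting and setting equal to 0.00825 kPa^-1 gives a polynomial in X; the root in (0,1) is X = 0.330.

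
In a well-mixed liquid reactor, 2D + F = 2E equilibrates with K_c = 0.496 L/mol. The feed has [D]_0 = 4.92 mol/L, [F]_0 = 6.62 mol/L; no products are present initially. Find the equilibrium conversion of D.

Let X = conversion of D; extent ξ = 4.92X/2 mol/L.
Concentrations: [D] = 4.92 − 4.92X; [F] = 6.62 − 2.46X; [E] = 4.92X.
K_c = [E]^2 / ([D]^2 [F]).
Solving K_c = 0.496 for X ∈ (0,1): X = 0.614.

X = 0.614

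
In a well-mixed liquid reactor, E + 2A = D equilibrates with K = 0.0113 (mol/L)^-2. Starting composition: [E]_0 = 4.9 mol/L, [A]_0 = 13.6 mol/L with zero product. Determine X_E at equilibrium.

Let X = conversion of E; extent ξ = 4.9·X mol/L.
Concentrations: [E] = 4.9 − 4.9X; [A] = 13.6 − 9.8X; [D] = 4.9X.
K = [D] / ([E] [A]^2).
This equals 0.0113 at X = 0.475 (the root in 0 < X < 1).

X = 0.475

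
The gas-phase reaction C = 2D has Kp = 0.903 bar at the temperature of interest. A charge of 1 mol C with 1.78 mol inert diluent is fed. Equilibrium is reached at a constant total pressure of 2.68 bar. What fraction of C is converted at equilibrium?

X = 0.401

Basis: 1 mol C initially; let X = conversion of C. Extent ξ = X.
Mole table: n_C = 1 − X; n_D = 2X; n_I = 1.78 (inert).
Total moles n_T = 2.78 + X.
Mole fractions y_i = n_i/n_T; Kp = p_D^2 / (p_C) with p_i = y_i·P.
Equating to 0.903 bar and solving on 0 < X < 1: X = 0.401.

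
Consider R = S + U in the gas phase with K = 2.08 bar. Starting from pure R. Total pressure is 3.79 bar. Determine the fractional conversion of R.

X = 0.595

Take 1 mol R as basis and let X be its fractional conversion, so ξ = X.
At extent ξ: n_R = 1 − X; n_S = X; n_U = X.
n_T = Σnᵢ = 1 + X.
With p_i = (n_i/n_T)P, K = p_S p_U / (p_R).
Substituting and setting equal to 2.08 bar gives a polynomial in X; the root in (0,1) is X = 0.595.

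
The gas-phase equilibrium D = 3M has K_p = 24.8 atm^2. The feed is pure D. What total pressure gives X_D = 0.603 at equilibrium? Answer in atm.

P = 2.84 atm

Take 1 mol D as basis and let X be its fractional conversion, so ξ = X.
Mole table: n_D = 1 − X; n_M = 3X.
n_T = Σnᵢ = 1 + 2X.
K_p = p_M^3 / (p_D) with p_i = (n_i/n_T)·P.
At X = 0.603: the mole-fraction product g(X) = Π y_i^ν_i = 3.064. Since K_p = g(X)·P^{2}, P = (K_p/g)^(1/2) = (24.8/3.064)^(1/2) = 2.84 atm.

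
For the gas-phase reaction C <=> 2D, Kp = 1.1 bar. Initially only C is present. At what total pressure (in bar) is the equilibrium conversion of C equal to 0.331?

Basis: 1 mol C initially; let X = conversion of C. Extent ξ = X.
Species balance: n_C = 1 − X; n_D = 2X.
n_T = Σnᵢ = 1 + X.
Kp = p_D^2 / (p_C) with p_i = (n_i/n_T)·P.
At X = 0.331: the mole-fraction product g(X) = Π y_i^ν_i = 0.4922. Since Kp = g(X)·P^{1}, P = (Kp/g)^(1/1) = (1.1/0.4922)^(1/1) = 2.24 bar.

P = 2.24 bar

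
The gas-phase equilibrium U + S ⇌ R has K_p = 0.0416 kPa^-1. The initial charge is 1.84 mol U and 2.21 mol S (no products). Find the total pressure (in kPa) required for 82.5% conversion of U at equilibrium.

P = 415 kPa

Basis: 1.84 mol U initially; let X = conversion of U. Extent ξ = 1.84X.
At extent ξ: n_U = 1.84 − 1.84X; n_S = 2.21 − 1.84X; n_R = 1.84X.
Summing: n_T = 4.05 − 1.84X.
K_p = p_R / (p_U p_S) with p_i = (n_i/n_T)·P.
At X = 0.825: the mole-fraction product g(X) = Π y_i^ν_i = 17.25. Since K_p = g(X)·P^{-1}, P = (g/K_p)^(1/1) = (17.25/0.0416)^(1/1) = 415 kPa.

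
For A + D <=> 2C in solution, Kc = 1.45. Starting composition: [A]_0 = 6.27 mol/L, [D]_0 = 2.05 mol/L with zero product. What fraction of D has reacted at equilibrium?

Let X = conversion of D; extent ξ = 2.05·X mol/L.
Concentrations: [A] = 6.27 − 2.05X; [D] = 2.05 − 2.05X; [C] = 4.1X.
Kc = [C]^2 / ([A] [D]).
Setting equal to 1.45 and solving for X on (0,1) gives X = 0.598.

X = 0.598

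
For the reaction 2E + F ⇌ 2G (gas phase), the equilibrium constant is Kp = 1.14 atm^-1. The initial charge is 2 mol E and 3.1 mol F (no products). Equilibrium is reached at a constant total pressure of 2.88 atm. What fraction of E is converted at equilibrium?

X = 0.575

Let X = conversion of E (basis 2 mol E); extent of reaction ξ = X.
At extent ξ: n_E = 2 − 2X; n_F = 3.1 − X; n_G = 2X.
Summing: n_T = 5.1 − X.
With p_i = (n_i/n_T)P, Kp = p_G^2 / (p_E^2 p_F).
This yields a degree-3 equation in X; solving on (0,1), X = 0.575.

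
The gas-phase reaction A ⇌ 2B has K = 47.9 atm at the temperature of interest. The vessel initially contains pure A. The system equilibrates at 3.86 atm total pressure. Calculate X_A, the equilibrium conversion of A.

Basis: 1 mol A initially; let X = conversion of A. Extent ξ = X.
Mole table: n_A = 1 − X; n_B = 2X.
n_T = Σnᵢ = 1 + X.
y_i = n_i/n_T, p_i = y_i·P. K = p_B^2 / (p_A).
Equating to 47.9 atm and solving on 0 < X < 1: X = 0.870.

X = 0.870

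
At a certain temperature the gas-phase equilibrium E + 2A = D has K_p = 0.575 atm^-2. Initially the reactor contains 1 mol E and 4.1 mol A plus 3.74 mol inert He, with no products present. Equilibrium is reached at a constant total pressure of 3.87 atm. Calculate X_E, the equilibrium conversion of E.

Let X = conversion of E (basis 1 mol E); extent of reaction ξ = X.
At extent ξ: n_E = 1 − X; n_A = 4.1 − 2X; n_D = X; n_I = 3.74 (inert).
n_T = Σnᵢ = 8.84 − 2X.
With p_i = (n_i/n_T)P, K_p = p_D / (p_E p_A^2).
Equating to 0.575 atm^-2 and solving on 0 < X < 1: X = 0.562.

X = 0.562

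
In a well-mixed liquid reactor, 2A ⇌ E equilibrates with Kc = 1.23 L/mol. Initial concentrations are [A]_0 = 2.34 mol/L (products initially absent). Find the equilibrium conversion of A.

Let X = conversion of A; extent ξ = 2.34X/2 mol/L.
Concentrations: [A] = 2.34 − 2.34X; [E] = 1.17X.
Kc = [E] / ([A]^2).
Solving Kc = 1.23 for X ∈ (0,1): X = 0.661.

X = 0.661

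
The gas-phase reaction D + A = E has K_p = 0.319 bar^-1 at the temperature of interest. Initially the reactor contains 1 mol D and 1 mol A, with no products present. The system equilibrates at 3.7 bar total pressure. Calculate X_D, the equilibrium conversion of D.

Basis: 1 mol D initially; let X = conversion of D. Extent ξ = X.
At extent ξ: n_D = 1 − X; n_A = 1 − X; n_E = X.
n_T = Σnᵢ = 2 − X.
Mole fractions y_i = n_i/n_T; K_p = p_E / (p_D p_A) with p_i = y_i·P.
Substituting and setting equal to 0.319 bar^-1 gives a polynomial in X; the root in (0,1) is X = 0.323.

X = 0.323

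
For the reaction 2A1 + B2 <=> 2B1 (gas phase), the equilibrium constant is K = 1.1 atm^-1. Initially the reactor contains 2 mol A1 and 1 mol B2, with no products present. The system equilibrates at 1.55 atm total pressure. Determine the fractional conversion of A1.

Let X = conversion of A1 (basis 2 mol A1); extent of reaction ξ = X.
At extent ξ: n_A1 = 2 − 2X; n_B2 = 1 − X; n_B1 = 2X.
Summing: n_T = 3 − X.
y_i = n_i/n_T, p_i = y_i·P. K = p_B1^2 / (p_A1^2 p_B2).
Setting this equal to 1.1 atm^-1 and taking the physical root (0 < X < 1) gives X = 0.387.

X = 0.387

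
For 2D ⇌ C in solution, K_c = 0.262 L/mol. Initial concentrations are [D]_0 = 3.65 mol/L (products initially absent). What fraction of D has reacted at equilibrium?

X = 0.493

Let X = conversion of D; extent ξ = 3.65X/2 mol/L.
Concentrations: [D] = 3.65 − 3.65X; [C] = 1.82X.
K_c = [C] / ([D]^2).
Setting equal to 0.262 and solving for X on (0,1) gives X = 0.493.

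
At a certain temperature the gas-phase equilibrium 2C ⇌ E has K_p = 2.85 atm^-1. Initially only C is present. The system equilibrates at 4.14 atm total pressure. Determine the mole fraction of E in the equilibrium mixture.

Basis: 1 mol C initially; let X = conversion of C. Extent ξ = 0.5X.
Moles: n_C = 1 − X; n_E = 0.5X.
Summing: n_T = 1 − 0.5X.
y_i = n_i/n_T, p_i = y_i·P. K_p = p_E / (p_C^2).
Substituting and setting equal to 2.85 atm^-1 gives a polynomial in X; the root in (0,1) is X = 0.856.
Then n_E = 0.428, n_T = 0.572, so y_E = 0.748.

y_E = 0.748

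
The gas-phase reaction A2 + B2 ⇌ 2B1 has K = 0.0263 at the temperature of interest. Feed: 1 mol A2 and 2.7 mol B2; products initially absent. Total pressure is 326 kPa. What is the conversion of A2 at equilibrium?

X = 0.122

Take 1 mol A2 as basis and let X be its fractional conversion, so ξ = X.
Moles: n_A2 = 1 − X; n_B2 = 2.7 − X; n_B1 = 2X.
n_T stays at 3.7 (no change in mole number).
Mole fractions y_i = n_i/n_T; K = p_B1^2 / (p_A2 p_B2) with p_i = y_i·P.
Setting this equal to 0.0263 and taking the physical root (0 < X < 1) gives X = 0.122.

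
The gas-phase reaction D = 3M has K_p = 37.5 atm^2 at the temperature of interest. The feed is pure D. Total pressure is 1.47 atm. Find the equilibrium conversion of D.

X = 0.865

Let X = conversion of D (basis 1 mol D); extent of reaction ξ = X.
Mole table: n_D = 1 − X; n_M = 3X.
Summing: n_T = 1 + 2X.
With p_i = (n_i/n_T)P, K_p = p_M^3 / (p_D).
Substituting and setting equal to 37.5 atm^2 gives a polynomial in X; the root in (0,1) is X = 0.865.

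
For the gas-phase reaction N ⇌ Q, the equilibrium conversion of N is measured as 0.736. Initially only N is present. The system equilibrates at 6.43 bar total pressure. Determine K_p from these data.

Let X = conversion of N (basis 1 mol N); extent of reaction ξ = X.
Mole table: n_N = 1 − X; n_Q = X.
n_T stays at 1 (no change in mole number).
At X = 0.736: n_N = 0.264, n_Q = 0.736, n_T = 1.
p_i = (n_i/n_T)·P. K_p = p_Q / (p_N) = 2.79.

K_p = 2.79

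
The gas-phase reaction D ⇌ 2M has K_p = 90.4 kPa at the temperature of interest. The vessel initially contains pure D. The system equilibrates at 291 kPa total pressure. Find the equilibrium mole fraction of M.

y_M = 0.423

Take 1 mol D as basis and let X be its fractional conversion, so ξ = X.
Mole table: n_D = 1 − X; n_M = 2X.
n_T = Σnᵢ = 1 + X.
With p_i = (n_i/n_T)P, K_p = p_M^2 / (p_D).
This yields a degree-2 equation in X; solving on (0,1), X = 0.268.
Then n_M = 0.537, n_T = 1.27, so y_M = 0.423.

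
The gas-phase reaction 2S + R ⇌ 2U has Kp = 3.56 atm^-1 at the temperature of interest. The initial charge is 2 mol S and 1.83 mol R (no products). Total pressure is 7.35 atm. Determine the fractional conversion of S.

X = 0.752

Let X = conversion of S (basis 2 mol S); extent of reaction ξ = X.
Mole table: n_S = 2 − 2X; n_R = 1.83 − X; n_U = 2X.
n_T = Σnᵢ = 3.83 − X.
y_i = n_i/n_T, p_i = y_i·P. Kp = p_U^2 / (p_S^2 p_R).
This yields a degree-3 equation in X; solving on (0,1), X = 0.752.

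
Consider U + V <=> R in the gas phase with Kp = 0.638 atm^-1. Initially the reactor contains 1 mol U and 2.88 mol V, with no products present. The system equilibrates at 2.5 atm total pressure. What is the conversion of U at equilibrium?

Basis: 1 mol U initially; let X = conversion of U. Extent ξ = X.
Moles: n_U = 1 − X; n_V = 2.88 − X; n_R = X.
Total moles n_T = 3.88 − X.
With p_i = (n_i/n_T)P, Kp = p_R / (p_U p_V).
Equating to 0.638 atm^-1 and solving on 0 < X < 1: X = 0.528.

X = 0.528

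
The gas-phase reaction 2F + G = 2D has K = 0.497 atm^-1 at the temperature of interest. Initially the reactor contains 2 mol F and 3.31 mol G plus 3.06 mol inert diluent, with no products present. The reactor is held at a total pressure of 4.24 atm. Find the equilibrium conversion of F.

X = 0.465

Basis: 2 mol F initially; let X = conversion of F. Extent ξ = X.
Mole table: n_F = 2 − 2X; n_G = 3.31 − X; n_D = 2X; n_I = 3.06 (inert).
Total moles n_T = 8.37 − X.
y_i = n_i/n_T, p_i = y_i·P. K = p_D^2 / (p_F^2 p_G).
Substituting and setting equal to 0.497 atm^-1 gives a polynomial in X; the root in (0,1) is X = 0.465.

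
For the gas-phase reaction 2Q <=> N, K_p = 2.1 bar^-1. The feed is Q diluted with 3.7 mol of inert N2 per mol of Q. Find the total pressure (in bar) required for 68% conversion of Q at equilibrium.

Take 1 mol Q as basis and let X be its fractional conversion, so ξ = 0.5X.
Species balance: n_Q = 1 − X; n_N = 0.5X; n_I = 3.7 (inert).
Summing: n_T = 4.7 − 0.5X.
K_p = p_N / (p_Q^2) with p_i = (n_i/n_T)·P.
At X = 0.68: the mole-fraction product g(X) = Π y_i^ν_i = 14.48. Since K_p = g(X)·P^{-1}, P = (g/K_p)^(1/1) = (14.48/2.1)^(1/1) = 6.89 bar.

P = 6.89 bar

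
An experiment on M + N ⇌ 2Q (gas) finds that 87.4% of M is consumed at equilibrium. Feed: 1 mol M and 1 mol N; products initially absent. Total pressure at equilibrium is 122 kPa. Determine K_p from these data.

K_p = 192

Let X = conversion of M (basis 1 mol M); extent of reaction ξ = X.
At extent ξ: n_M = 1 − X; n_N = 1 − X; n_Q = 2X.
Total moles n_T = 2 (Δν = 0, constant).
At X = 0.874: n_M = 0.126, n_N = 0.126, n_Q = 1.75, n_T = 2.
p_i = (n_i/n_T)·P. K_p = p_Q^2 / (p_M p_N) = 192.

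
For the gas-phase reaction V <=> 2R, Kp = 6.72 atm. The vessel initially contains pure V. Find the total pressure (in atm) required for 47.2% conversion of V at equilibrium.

Take 1 mol V as basis and let X be its fractional conversion, so ξ = X.
At extent ξ: n_V = 1 − X; n_R = 2X.
n_T = Σnᵢ = 1 + X.
Kp = p_R^2 / (p_V) with p_i = (n_i/n_T)·P.
At X = 0.472: the mole-fraction product g(X) = Π y_i^ν_i = 1.147. Since Kp = g(X)·P^{1}, P = (Kp/g)^(1/1) = (6.72/1.147)^(1/1) = 5.86 atm.

P = 5.86 atm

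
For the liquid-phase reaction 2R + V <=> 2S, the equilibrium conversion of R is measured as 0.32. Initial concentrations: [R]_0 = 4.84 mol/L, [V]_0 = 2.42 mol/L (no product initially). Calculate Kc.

Let X = conversion of R.
Concentrations: [R] = 4.84 − 4.84X; [V] = 2.42 − 2.42X; [S] = 4.84X.
At X = 0.32: [R] = 3.29, [V] = 1.65, [S] = 1.55.
Kc = [S]^2 / ([R]^2 [V]) = 0.135 L/mol.

Kc = 0.135 L/mol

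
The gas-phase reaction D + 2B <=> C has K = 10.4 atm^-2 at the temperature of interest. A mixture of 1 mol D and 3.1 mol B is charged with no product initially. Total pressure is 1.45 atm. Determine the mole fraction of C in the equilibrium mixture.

Let X = conversion of D (basis 1 mol D); extent of reaction ξ = X.
At extent ξ: n_D = 1 − X; n_B = 3.1 − 2X; n_C = X.
n_T = Σnᵢ = 4.1 − 2X.
Mole fractions y_i = n_i/n_T; K = p_C / (p_D p_B^2) with p_i = y_i·P.
This yields a degree-3 equation in X; solving on (0,1), X = 0.878.
Then n_C = 0.878, n_T = 2.34, so y_C = 0.374.

y_C = 0.374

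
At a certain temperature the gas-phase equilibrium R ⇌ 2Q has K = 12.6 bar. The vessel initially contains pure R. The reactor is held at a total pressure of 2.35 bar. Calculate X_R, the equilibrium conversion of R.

Basis: 1 mol R initially; let X = conversion of R. Extent ξ = X.
At extent ξ: n_R = 1 − X; n_Q = 2X.
Summing: n_T = 1 + X.
Mole fractions y_i = n_i/n_T; K = p_Q^2 / (p_R) with p_i = y_i·P.
Substituting and setting equal to 12.6 bar gives a polynomial in X; the root in (0,1) is X = 0.757.

X = 0.757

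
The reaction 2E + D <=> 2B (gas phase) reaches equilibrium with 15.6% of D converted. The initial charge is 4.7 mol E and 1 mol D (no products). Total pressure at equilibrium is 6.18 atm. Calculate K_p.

Basis: 1 mol D initially; let X = conversion of D. Extent ξ = X.
Species balance: n_E = 4.7 − 2X; n_D = 1 − X; n_B = 2X.
Total moles n_T = 5.7 − X.
At X = 0.156: n_E = 4.39, n_D = 0.844, n_B = 0.312, n_T = 5.54.
p_i = (n_i/n_T)·P. K_p = p_B^2 / (p_E^2 p_D) = 0.00537 atm^-1.

K_p = 0.00537 atm^-1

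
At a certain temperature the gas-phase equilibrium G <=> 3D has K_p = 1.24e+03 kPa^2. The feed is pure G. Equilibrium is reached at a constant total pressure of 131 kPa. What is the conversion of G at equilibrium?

Basis: 1 mol G initially; let X = conversion of G. Extent ξ = X.
At extent ξ: n_G = 1 − X; n_D = 3X.
Summing: n_T = 1 + 2X.
Mole fractions y_i = n_i/n_T; K_p = p_D^3 / (p_G) with p_i = y_i·P.
This yields a degree-3 equation in X; solving on (0,1), X = 0.157.

X = 0.157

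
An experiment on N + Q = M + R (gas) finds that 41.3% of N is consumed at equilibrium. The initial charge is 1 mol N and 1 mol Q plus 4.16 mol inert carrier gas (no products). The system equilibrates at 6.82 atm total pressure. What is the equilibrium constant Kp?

Take 1 mol N as basis and let X be its fractional conversion, so ξ = X.
Mole table: n_N = 1 − X; n_Q = 1 − X; n_M = X; n_R = X; n_I = 4.16 (inert).
Total moles n_T = 6.16 (Δν = 0, constant).
At X = 0.413: n_N = 0.587, n_Q = 0.587, n_M = 0.413, n_R = 0.413, n_T = 6.16.
p_i = (n_i/n_T)·P. Kp = p_M p_R / (p_N p_Q) = 0.495.

Kp = 0.495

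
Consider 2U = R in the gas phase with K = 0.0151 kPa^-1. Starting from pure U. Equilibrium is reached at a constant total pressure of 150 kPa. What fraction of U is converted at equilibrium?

X = 0.685

Basis: 1 mol U initially; let X = conversion of U. Extent ξ = 0.5X.
At extent ξ: n_U = 1 − X; n_R = 0.5X.
n_T = Σnᵢ = 1 − 0.5X.
With p_i = (n_i/n_T)P, K = p_R / (p_U^2).
Equating to 0.0151 kPa^-1 and solving on 0 < X < 1: X = 0.685.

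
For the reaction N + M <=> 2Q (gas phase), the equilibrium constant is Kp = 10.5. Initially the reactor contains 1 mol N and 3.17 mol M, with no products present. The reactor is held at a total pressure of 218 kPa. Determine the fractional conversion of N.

Basis: 1 mol N initially; let X = conversion of N. Extent ξ = X.
Species balance: n_N = 1 − X; n_M = 3.17 − X; n_Q = 2X.
n_T stays at 4.17 (no change in mole number).
y_i = n_i/n_T, p_i = y_i·P. Kp = p_Q^2 / (p_N p_M).
Substituting and setting equal to 10.5 gives a polynomial in X; the root in (0,1) is X = 0.873.

X = 0.873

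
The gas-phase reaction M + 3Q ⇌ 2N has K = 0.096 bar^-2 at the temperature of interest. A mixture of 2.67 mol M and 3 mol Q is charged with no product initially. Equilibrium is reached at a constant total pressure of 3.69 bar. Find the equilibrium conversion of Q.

Take 3 mol Q as basis and let X be its fractional conversion, so ξ = X.
At extent ξ: n_M = 2.67 − X; n_Q = 3 − 3X; n_N = 2X.
Summing: n_T = 5.67 − 2X.
y_i = n_i/n_T, p_i = y_i·P. K = p_N^2 / (p_M p_Q^3).
Equating to 0.096 bar^-2 and solving on 0 < X < 1: X = 0.414.

X = 0.414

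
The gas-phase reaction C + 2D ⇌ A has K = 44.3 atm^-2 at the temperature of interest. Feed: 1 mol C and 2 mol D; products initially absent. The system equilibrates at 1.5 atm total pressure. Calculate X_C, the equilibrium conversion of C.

X = 0.846

Basis: 1 mol C initially; let X = conversion of C. Extent ξ = X.
Moles: n_C = 1 − X; n_D = 2 − 2X; n_A = X.
Total moles n_T = 3 − 2X.
Mole fractions y_i = n_i/n_T; K = p_A / (p_C p_D^2) with p_i = y_i·P.
Substituting and setting equal to 44.3 atm^-2 gives a polynomial in X; the root in (0,1) is X = 0.846.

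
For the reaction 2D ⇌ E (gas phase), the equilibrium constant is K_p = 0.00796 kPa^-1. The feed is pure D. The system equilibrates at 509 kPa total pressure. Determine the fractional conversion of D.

Let X = conversion of D (basis 1 mol D); extent of reaction ξ = 0.5X.
At extent ξ: n_D = 1 − X; n_E = 0.5X.
Total moles n_T = 1 − 0.5X.
y_i = n_i/n_T, p_i = y_i·P. K_p = p_E / (p_D^2).
Substituting and setting equal to 0.00796 kPa^-1 gives a polynomial in X; the root in (0,1) is X = 0.759.

X = 0.759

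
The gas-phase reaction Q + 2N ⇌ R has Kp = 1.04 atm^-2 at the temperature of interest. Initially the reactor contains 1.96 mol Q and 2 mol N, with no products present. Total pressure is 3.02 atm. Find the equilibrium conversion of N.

X = 0.691

Let X = conversion of N (basis 2 mol N); extent of reaction ξ = X.
At extent ξ: n_Q = 1.96 − X; n_N = 2 − 2X; n_R = X.
n_T = Σnᵢ = 3.96 − 2X.
With p_i = (n_i/n_T)P, Kp = p_R / (p_Q p_N^2).
Substituting and setting equal to 1.04 atm^-2 gives a polynomial in X; the root in (0,1) is X = 0.691.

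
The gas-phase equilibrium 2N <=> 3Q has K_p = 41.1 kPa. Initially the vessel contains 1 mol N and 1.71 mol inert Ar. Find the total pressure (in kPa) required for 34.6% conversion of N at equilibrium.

Take 1 mol N as basis and let X be its fractional conversion, so ξ = 0.5X.
At extent ξ: n_N = 1 − X; n_Q = 1.5X; n_I = 1.71 (inert).
n_T = Σnᵢ = 2.71 + 0.5X.
K_p = p_Q^3 / (p_N^2) with p_i = (n_i/n_T)·P.
At X = 0.346: the mole-fraction product g(X) = Π y_i^ν_i = 0.1134. Since K_p = g(X)·P^{1}, P = (K_p/g)^(1/1) = (41.1/0.1134)^(1/1) = 363 kPa.

P = 363 kPa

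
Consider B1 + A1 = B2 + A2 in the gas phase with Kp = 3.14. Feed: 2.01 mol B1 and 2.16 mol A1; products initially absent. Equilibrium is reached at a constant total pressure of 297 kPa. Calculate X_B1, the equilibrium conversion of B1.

Take 2.01 mol B1 as basis and let X be its fractional conversion, so ξ = 2.01X.
Species balance: n_B1 = 2.01 − 2.01X; n_A1 = 2.16 − 2.01X; n_B2 = 2.01X; n_A2 = 2.01X.
Since Δν = 0, n_T = 4.17 throughout.
Mole fractions y_i = n_i/n_T; Kp = p_B2 p_A2 / (p_B1 p_A1) with p_i = y_i·P.
This yields a degree-2 equation in X; solving on (0,1), X = 0.662.

X = 0.662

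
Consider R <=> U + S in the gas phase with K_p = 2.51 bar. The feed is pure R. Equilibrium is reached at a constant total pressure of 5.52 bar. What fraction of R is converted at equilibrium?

X = 0.559

Take 1 mol R as basis and let X be its fractional conversion, so ξ = X.
Moles: n_R = 1 − X; n_U = X; n_S = X.
Total moles n_T = 1 + X.
With p_i = (n_i/n_T)P, K_p = p_U p_S / (p_R).
Setting this equal to 2.51 bar and taking the physical root (0 < X < 1) gives X = 0.559.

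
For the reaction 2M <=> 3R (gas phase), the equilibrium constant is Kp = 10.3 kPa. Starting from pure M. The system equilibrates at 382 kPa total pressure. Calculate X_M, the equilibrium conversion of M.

Basis: 1 mol M initially; let X = conversion of M. Extent ξ = 0.5X.
Moles: n_M = 1 − X; n_R = 1.5X.
Total moles n_T = 1 + 0.5X.
With p_i = (n_i/n_T)P, Kp = p_R^3 / (p_M^2).
Equating to 10.3 kPa and solving on 0 < X < 1: X = 0.180.

X = 0.180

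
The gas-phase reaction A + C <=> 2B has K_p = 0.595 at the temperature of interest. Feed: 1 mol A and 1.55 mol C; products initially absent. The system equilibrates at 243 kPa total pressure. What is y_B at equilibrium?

y_B = 0.269

Let X = conversion of A (basis 1 mol A); extent of reaction ξ = X.
Mole table: n_A = 1 − X; n_C = 1.55 − X; n_B = 2X.
n_T stays at 2.55 (no change in mole number).
Mole fractions y_i = n_i/n_T; K_p = p_B^2 / (p_A p_C) with p_i = y_i·P.
This yields a degree-2 equation in X; solving on (0,1), X = 0.343.
Then n_B = 0.687, n_T = 2.55, so y_B = 0.269.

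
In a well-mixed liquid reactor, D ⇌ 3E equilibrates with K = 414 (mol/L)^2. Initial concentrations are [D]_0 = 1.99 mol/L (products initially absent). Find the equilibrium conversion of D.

X = 0.844

Let X = conversion of D; extent ξ = 1.99·X mol/L.
Concentrations: [D] = 1.99 − 1.99X; [E] = 5.97X.
K = [E]^3 / ([D]).
This equals 414 at X = 0.844 (the root in 0 < X < 1).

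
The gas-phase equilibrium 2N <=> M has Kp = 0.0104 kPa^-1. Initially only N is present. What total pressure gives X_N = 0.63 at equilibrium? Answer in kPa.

Take 1 mol N as basis and let X be its fractional conversion, so ξ = 0.5X.
Mole table: n_N = 1 − X; n_M = 0.5X.
Summing: n_T = 1 − 0.5X.
Kp = p_M / (p_N^2) with p_i = (n_i/n_T)·P.
At X = 0.63: the mole-fraction product g(X) = Π y_i^ν_i = 1.576. Since Kp = g(X)·P^{-1}, P = (g/Kp)^(1/1) = (1.576/0.0104)^(1/1) = 152 kPa.

P = 152 kPa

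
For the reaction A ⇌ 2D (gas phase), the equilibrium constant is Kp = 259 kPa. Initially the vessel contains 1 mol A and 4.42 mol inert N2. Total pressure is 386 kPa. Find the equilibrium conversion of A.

X = 0.620

Take 1 mol A as basis and let X be its fractional conversion, so ξ = X.
At extent ξ: n_A = 1 − X; n_D = 2X; n_I = 4.42 (inert).
n_T = Σnᵢ = 5.42 + X.
With p_i = (n_i/n_T)P, Kp = p_D^2 / (p_A).
Substituting and setting equal to 259 kPa gives a polynomial in X; the root in (0,1) is X = 0.620.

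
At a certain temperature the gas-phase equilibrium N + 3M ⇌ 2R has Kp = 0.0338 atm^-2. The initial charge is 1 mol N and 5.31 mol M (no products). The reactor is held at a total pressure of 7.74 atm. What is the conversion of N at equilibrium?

X = 0.591

Take 1 mol N as basis and let X be its fractional conversion, so ξ = X.
Species balance: n_N = 1 − X; n_M = 5.31 − 3X; n_R = 2X.
n_T = Σnᵢ = 6.31 − 2X.
y_i = n_i/n_T, p_i = y_i·P. Kp = p_R^2 / (p_N p_M^3).
This yields a degree-4 equation in X; solving on (0,1), X = 0.591.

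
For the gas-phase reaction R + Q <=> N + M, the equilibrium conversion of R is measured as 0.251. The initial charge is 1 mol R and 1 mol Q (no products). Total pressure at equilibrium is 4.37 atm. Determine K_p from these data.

Let X = conversion of R (basis 1 mol R); extent of reaction ξ = X.
Moles: n_R = 1 − X; n_Q = 1 − X; n_N = X; n_M = X.
Total moles n_T = 2 (Δν = 0, constant).
At X = 0.251: n_R = 0.749, n_Q = 0.749, n_N = 0.251, n_M = 0.251, n_T = 2.
p_i = (n_i/n_T)·P. K_p = p_N p_M / (p_R p_Q) = 0.112.

K_p = 0.112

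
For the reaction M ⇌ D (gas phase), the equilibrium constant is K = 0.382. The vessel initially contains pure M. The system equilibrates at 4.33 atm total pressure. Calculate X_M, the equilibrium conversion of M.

X = 0.276

Basis: 1 mol M initially; let X = conversion of M. Extent ξ = X.
Moles: n_M = 1 − X; n_D = X.
Since Δν = 0, n_T = 1 throughout.
y_i = n_i/n_T, p_i = y_i·P. K = p_D / (p_M).
Equating to 0.382 and solving on 0 < X < 1: X = 0.276.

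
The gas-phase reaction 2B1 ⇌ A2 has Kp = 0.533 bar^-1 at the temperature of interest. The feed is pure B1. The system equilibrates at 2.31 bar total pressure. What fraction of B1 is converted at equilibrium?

Let X = conversion of B1 (basis 1 mol B1); extent of reaction ξ = 0.5X.
At extent ξ: n_B1 = 1 − X; n_A2 = 0.5X.
Summing: n_T = 1 − 0.5X.
y_i = n_i/n_T, p_i = y_i·P. Kp = p_A2 / (p_B1^2).
Equating to 0.533 bar^-1 and solving on 0 < X < 1: X = 0.589.

X = 0.589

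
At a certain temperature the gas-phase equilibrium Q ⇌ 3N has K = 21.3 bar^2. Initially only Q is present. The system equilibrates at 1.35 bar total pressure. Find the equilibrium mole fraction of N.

Let X = conversion of Q (basis 1 mol Q); extent of reaction ξ = X.
Mole table: n_Q = 1 − X; n_N = 3X.
n_T = Σnᵢ = 1 + 2X.
With p_i = (n_i/n_T)P, K = p_N^3 / (p_Q).
Substituting and setting equal to 21.3 bar^2 gives a polynomial in X; the root in (0,1) is X = 0.818.
Then n_N = 2.45, n_T = 2.64, so y_N = 0.931.

y_N = 0.931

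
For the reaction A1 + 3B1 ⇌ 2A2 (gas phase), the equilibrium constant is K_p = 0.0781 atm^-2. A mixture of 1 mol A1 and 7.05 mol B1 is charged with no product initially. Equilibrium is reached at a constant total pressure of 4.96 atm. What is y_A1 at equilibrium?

y_A1 = 0.049

Let X = conversion of A1 (basis 1 mol A1); extent of reaction ξ = X.
At extent ξ: n_A1 = 1 − X; n_B1 = 7.05 − 3X; n_A2 = 2X.
Summing: n_T = 8.05 − 2X.
y_i = n_i/n_T, p_i = y_i·P. K_p = p_A2^2 / (p_A1 p_B1^3).
Setting this equal to 0.0781 atm^-2 and taking the physical root (0 < X < 1) gives X = 0.671.
Then n_A1 = 0.329, n_T = 6.71, so y_A1 = 0.049.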